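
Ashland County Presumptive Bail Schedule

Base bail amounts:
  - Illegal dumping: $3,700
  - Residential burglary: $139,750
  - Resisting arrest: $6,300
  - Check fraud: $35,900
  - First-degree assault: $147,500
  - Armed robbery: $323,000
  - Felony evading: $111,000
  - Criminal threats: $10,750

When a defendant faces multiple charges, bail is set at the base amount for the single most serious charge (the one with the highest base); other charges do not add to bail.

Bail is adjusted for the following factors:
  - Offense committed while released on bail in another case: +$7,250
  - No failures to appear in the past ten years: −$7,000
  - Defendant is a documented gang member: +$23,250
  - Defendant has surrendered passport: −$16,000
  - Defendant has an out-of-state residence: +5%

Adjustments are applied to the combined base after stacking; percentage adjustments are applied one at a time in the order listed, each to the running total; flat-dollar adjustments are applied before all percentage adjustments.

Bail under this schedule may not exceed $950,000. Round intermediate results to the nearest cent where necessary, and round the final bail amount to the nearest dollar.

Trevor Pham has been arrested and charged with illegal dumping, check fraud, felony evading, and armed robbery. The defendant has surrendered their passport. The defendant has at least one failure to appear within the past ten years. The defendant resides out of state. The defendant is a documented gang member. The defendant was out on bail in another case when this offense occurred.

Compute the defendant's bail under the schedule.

Base amounts from the schedule: illegal dumping $3,700; check fraud $35,900; felony evading $111,000; armed robbery $323,000.
Stacking rule: use the highest base only. Highest is armed robbery at $323,000. Combined base = $323,000.
Offense committed while released on bail in another case (+$7,250 flat): $323,000 + $7,250 = $330,250.
Defendant is a documented gang member (+$23,250 flat): $330,250 + $23,250 = $353,500.
Defendant has surrendered passport (−$16,000 flat): $353,500 − $16,000 = $337,500.
Defendant has an out-of-state residence (+5%): $337,500 × 1.05 = $354,375.
$354,375 is within the $950,000 maximum.

$354,375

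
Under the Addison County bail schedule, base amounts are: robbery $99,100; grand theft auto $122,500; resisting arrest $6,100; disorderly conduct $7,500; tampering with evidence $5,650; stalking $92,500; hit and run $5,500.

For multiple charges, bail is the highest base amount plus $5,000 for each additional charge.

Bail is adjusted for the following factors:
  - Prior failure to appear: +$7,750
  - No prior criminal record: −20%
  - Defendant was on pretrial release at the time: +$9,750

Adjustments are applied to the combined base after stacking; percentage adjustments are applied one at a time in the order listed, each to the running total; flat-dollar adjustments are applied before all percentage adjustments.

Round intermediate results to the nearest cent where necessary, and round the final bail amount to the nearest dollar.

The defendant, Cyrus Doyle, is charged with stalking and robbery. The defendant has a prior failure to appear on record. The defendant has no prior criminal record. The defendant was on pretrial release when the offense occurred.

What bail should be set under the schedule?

Base amounts from the schedule: stalking $92,500; robbery $99,100.
Stacking rule: highest base plus $5,000 per additional charge. Highest is robbery at $99,100; 1 additional charge → +$5,000. Combined base = $104,100.
Prior failure to appear (+$7,750 flat): $104,100 + $7,750 = $111,850.
Defendant was on pretrial release at the time (+$9,750 flat): $111,850 + $9,750 = $121,600.
No prior criminal record (−20%): $121,600 × 0.8 = $97,280.

$97,280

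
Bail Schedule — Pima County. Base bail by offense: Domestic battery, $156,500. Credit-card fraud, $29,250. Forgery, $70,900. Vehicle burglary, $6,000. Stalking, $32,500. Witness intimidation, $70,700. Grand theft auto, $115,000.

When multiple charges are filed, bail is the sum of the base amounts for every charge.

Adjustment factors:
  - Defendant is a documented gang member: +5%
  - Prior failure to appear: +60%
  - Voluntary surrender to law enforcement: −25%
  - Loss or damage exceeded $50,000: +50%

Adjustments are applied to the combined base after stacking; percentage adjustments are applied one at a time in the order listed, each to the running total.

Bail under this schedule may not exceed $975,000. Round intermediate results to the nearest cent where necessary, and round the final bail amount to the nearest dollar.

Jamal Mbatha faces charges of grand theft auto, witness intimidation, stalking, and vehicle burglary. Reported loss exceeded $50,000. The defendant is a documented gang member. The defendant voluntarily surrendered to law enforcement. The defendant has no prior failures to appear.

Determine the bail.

Base amounts from the schedule: grand theft auto $115,000; witness intimidation $70,700; stalking $32,500; vehicle burglary $6,000.
Stacking rule: sum of all bases. $115,000 + $70,700 + $32,500 + $6,000 = $224,200.
Defendant is a documented gang member (+5%): $224,200 × 1.05 = $235,410.
Voluntary surrender to law enforcement (−25%): $235,410 × 0.75 = $176,557.50.
Loss or damage exceeded $50,000 (+50%): $176,557.50 × 1.5 = $264,836.25.
$264,836.25 is within the $975,000 maximum.
Rounded to the nearest dollar: $264,836.

$264,836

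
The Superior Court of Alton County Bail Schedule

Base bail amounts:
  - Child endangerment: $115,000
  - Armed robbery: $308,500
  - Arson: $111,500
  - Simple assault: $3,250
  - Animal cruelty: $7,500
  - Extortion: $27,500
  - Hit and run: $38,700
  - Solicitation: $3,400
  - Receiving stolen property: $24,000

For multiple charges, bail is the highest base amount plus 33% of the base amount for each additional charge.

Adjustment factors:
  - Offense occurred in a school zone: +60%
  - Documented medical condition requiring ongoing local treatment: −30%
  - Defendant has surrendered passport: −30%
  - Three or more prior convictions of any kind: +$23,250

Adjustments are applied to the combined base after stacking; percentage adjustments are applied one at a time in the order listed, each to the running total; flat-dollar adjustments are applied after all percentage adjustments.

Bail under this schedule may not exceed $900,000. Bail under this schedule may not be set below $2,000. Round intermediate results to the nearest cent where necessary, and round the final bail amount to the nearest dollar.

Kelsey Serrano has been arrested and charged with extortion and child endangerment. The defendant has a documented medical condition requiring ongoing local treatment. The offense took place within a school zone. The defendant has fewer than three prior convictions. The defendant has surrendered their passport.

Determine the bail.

$97,275

Base amounts from the schedule: extortion $27,500; child endangerment $115,000.
Stacking rule: highest base plus 33% of each additional charge. Highest is child endangerment at $115,000. Additional: $27,500 × 33% = $9,075. Combined base = $115,000 + $9,075 = $124,075.
Offense occurred in a school zone (+60%): $124,075 × 1.6 = $198,520.
Documented medical condition requiring ongoing local treatment (−30%): $198,520 × 0.7 = $138,964.
Defendant has surrendered passport (−30%): $138,964 × 0.7 = $97,274.80.
$97,274.80 is within the $900,000 maximum.
$97,274.80 is at or above the $2,000 minimum.
Rounded to the nearest dollar: $97,275.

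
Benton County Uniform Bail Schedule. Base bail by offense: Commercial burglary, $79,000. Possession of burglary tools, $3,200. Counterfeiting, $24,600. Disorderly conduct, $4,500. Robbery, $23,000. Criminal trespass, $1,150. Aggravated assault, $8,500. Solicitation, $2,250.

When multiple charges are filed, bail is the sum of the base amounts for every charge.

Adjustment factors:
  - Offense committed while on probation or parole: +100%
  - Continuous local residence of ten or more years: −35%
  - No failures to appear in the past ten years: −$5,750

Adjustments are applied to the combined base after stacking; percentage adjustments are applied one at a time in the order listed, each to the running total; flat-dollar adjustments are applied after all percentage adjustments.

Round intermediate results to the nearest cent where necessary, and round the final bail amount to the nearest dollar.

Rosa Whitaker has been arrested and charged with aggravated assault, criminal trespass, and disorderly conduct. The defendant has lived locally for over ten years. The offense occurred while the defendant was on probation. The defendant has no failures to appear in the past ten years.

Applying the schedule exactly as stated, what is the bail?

Base amounts from the schedule: aggravated assault $8,500; criminal trespass $1,150; disorderly conduct $4,500.
Stacking rule: sum of all bases. $8,500 + $1,150 + $4,500 = $14,150.
Offense committed while on probation or parole (+100%): $14,150 × 2 = $28,300.
Continuous local residence of ten or more years (−35%): $28,300 × 0.65 = $18,395.
No failures to appear in the past ten years (−$5,750 flat): $18,395 − $5,750 = $12,645.

$12,645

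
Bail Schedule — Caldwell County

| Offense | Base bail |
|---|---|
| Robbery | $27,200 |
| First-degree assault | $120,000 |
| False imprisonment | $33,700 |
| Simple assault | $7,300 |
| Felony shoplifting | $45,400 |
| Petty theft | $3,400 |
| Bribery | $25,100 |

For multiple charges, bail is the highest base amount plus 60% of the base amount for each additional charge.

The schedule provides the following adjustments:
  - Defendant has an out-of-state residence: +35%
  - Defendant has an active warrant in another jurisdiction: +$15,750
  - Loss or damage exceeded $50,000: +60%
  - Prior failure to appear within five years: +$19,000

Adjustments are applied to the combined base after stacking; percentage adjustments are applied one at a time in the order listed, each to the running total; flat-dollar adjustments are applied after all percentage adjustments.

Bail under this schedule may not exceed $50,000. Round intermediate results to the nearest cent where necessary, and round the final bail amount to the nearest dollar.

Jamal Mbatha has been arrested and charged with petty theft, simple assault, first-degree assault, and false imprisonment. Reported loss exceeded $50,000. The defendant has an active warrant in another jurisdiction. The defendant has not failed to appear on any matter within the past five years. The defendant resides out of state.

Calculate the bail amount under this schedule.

$50,000

Base amounts from the schedule: petty theft $3,400; simple assault $7,300; first-degree assault $120,000; false imprisonment $33,700.
Stacking rule: highest base plus 60% of each additional charge. Highest is first-degree assault at $120,000. Additional: $3,400 × 60% = $2,040; $7,300 × 60% = $4,380; $33,700 × 60% = $20,220. Combined base = $120,000 + $26,640 = $146,640.
Defendant has an out-of-state residence (+35%): $146,640 × 1.35 = $197,964.
Loss or damage exceeded $50,000 (+60%): $197,964 × 1.6 = $316,742.40.
Defendant has an active warrant in another jurisdiction (+$15,750 flat): $316,742.40 + $15,750 = $332,492.40.
Result $332,492.40 exceeds the maximum of $50,000; bail is capped at $50,000.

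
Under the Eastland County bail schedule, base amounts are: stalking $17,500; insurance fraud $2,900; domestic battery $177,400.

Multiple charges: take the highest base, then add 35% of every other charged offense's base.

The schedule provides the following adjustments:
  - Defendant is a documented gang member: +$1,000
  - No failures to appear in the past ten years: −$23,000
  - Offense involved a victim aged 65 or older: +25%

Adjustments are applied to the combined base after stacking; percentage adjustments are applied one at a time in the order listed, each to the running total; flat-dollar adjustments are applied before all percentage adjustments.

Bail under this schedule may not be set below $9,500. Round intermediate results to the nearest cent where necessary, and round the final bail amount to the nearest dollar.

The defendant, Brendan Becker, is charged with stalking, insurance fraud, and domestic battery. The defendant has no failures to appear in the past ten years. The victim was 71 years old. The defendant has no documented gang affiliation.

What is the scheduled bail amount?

Base amounts from the schedule: stalking $17,500; insurance fraud $2,900; domestic battery $177,400.
Stacking rule: highest base plus 35% of each additional charge. Highest is domestic battery at $177,400. Additional: $17,500 × 35% = $6,125; $2,900 × 35% = $1,015. Combined base = $177,400 + $7,140 = $184,540.
No failures to appear in the past ten years (−$23,000 flat): $184,540 − $23,000 = $161,540.
Offense involved a victim aged 65 or older (+25%): $161,540 × 1.25 = $201,925.
$201,925 is at or above the $9,500 minimum.

$201,925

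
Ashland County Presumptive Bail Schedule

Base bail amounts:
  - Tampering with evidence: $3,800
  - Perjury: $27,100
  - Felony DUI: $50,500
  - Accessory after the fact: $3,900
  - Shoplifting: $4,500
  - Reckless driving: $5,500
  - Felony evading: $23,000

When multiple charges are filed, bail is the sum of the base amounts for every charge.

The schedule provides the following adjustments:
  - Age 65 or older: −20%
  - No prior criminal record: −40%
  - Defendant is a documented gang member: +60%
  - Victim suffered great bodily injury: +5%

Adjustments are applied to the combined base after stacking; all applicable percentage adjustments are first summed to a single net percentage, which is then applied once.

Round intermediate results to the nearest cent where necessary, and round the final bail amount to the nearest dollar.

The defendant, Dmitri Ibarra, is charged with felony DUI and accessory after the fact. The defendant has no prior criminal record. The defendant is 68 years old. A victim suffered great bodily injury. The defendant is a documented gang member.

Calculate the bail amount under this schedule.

Base amounts from the schedule: felony DUI $50,500; accessory after the fact $3,900.
Stacking rule: sum of all bases. $50,500 + $3,900 = $54,400.
Net percentage adjustment: −20% −40% +60% +5% = +5%. $54,400 × 1.05 = $57,120.

$57,120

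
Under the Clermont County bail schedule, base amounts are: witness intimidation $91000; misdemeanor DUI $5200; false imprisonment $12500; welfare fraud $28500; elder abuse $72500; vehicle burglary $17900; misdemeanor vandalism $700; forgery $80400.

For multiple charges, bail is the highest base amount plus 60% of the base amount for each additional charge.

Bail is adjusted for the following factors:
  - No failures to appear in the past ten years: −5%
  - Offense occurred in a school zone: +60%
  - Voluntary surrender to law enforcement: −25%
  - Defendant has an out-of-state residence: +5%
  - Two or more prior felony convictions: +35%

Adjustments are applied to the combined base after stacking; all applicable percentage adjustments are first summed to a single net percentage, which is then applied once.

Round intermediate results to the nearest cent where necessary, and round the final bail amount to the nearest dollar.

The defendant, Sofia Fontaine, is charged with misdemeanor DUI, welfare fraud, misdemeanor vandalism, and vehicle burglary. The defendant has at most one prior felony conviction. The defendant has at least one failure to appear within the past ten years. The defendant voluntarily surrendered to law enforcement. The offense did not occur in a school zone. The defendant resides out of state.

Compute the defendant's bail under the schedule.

Base amounts from the schedule: misdemeanor DUI $5200; welfare fraud $28500; misdemeanor vandalism $700; vehicle burglary $17900.
Stacking rule: highest base plus 60% of each additional charge. Highest is welfare fraud at $28500. Additional: $5200 × 60% = $3120; $700 × 60% = $420; $17900 × 60% = $10740. Combined base = $28500 + $14280 = $42780.
Net percentage adjustment: −25% +5% = −20%. $42780 × 0.8 = $34224.

$34224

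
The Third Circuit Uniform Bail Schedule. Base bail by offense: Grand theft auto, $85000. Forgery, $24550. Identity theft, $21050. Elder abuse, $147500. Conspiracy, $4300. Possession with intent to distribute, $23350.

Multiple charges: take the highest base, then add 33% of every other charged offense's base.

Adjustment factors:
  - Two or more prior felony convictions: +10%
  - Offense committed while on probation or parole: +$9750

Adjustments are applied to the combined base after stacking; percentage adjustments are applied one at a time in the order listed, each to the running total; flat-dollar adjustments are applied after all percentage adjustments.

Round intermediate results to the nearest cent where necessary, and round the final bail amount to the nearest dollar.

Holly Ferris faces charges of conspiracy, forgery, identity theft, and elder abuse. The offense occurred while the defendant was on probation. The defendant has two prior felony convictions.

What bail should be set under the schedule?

Base amounts from the schedule: conspiracy $4300; forgery $24550; identity theft $21050; elder abuse $147500.
Stacking rule: highest base plus 33% of each additional charge. Highest is elder abuse at $147500. Additional: $4300 × 33% = $1419; $24550 × 33% = $8101.50; $21050 × 33% = $6946.50. Combined base = $147500 + $16467 = $163967.
Two or more prior felony convictions (+10%): $163967 × 1.1 = $180363.70.
Offense committed while on probation or parole (+$9750 flat): $180363.70 + $9750 = $190113.70.
Rounded to the nearest dollar: $190114.

$190114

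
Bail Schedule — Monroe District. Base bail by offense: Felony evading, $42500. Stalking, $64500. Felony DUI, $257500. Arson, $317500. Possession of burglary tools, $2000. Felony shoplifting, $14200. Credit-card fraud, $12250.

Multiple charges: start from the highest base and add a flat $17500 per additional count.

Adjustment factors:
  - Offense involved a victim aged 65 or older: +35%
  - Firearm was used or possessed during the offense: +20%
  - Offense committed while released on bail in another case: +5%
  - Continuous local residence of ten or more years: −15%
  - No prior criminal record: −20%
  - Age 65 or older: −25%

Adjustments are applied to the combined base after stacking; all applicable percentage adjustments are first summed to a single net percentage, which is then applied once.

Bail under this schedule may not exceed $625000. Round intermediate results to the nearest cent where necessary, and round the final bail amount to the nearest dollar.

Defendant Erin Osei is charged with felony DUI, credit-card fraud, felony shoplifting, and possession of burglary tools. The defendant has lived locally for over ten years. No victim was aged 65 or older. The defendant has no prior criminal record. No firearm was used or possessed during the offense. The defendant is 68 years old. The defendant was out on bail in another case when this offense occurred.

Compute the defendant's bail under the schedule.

$139500

Base amounts from the schedule: felony DUI $257500; credit-card fraud $12250; felony shoplifting $14200; possession of burglary tools $2000.
Stacking rule: highest base plus $17500 per additional charge. Highest is felony DUI at $257500; 3 additional charges → +$52500. Combined base = $310000.
Net percentage adjustment: +5% −15% −20% −25% = −55%. $310000 × 0.45 = $139500.
$139500 is within the $625000 maximum.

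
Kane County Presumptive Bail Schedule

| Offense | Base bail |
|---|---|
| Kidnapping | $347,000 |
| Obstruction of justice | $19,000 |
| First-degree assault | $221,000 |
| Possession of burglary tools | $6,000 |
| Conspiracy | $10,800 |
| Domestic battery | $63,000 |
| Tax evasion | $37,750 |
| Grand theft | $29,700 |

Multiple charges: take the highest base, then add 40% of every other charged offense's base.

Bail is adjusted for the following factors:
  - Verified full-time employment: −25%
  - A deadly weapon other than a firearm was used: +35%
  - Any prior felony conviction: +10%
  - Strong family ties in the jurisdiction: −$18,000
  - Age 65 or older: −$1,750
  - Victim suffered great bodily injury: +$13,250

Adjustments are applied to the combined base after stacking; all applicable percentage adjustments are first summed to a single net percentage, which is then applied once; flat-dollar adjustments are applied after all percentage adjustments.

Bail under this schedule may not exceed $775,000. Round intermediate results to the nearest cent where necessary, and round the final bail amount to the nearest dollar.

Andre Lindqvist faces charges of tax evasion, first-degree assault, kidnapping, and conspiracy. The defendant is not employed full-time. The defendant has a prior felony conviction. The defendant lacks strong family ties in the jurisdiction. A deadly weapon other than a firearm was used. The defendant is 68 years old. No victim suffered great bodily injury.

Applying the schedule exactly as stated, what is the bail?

$657,739

Base amounts from the schedule: tax evasion $37,750; first-degree assault $221,000; kidnapping $347,000; conspiracy $10,800.
Stacking rule: highest base plus 40% of each additional charge. Highest is kidnapping at $347,000. Additional: $37,750 × 40% = $15,100; $221,000 × 40% = $88,400; $10,800 × 40% = $4,320. Combined base = $347,000 + $107,820 = $454,820.
Net percentage adjustment: +35% +10% = +45%. $454,820 × 1.45 = $659,489.
Age 65 or older (−$1,750 flat): $659,489 − $1,750 = $657,739.
$657,739 is within the $775,000 maximum.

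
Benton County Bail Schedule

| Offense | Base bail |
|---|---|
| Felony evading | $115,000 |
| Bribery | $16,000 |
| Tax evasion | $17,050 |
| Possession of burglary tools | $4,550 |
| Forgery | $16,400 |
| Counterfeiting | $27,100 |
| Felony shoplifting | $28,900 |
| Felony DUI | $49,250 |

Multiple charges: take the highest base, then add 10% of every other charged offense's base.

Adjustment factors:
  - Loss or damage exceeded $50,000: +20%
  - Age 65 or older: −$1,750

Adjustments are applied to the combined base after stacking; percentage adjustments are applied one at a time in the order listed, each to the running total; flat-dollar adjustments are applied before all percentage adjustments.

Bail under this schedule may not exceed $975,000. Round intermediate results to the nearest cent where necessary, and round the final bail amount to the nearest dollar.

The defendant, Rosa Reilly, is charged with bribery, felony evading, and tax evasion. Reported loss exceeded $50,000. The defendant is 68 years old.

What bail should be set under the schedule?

$139,866

Base amounts from the schedule: bribery $16,000; felony evading $115,000; tax evasion $17,050.
Stacking rule: highest base plus 10% of each additional charge. Highest is felony evading at $115,000. Additional: $16,000 × 10% = $1,600; $17,050 × 10% = $1,705. Combined base = $115,000 + $3,305 = $118,305.
Age 65 or older (−$1,750 flat): $118,305 − $1,750 = $116,555.
Loss or damage exceeded $50,000 (+20%): $116,555 × 1.2 = $139,866.
$139,866 is within the $975,000 maximum.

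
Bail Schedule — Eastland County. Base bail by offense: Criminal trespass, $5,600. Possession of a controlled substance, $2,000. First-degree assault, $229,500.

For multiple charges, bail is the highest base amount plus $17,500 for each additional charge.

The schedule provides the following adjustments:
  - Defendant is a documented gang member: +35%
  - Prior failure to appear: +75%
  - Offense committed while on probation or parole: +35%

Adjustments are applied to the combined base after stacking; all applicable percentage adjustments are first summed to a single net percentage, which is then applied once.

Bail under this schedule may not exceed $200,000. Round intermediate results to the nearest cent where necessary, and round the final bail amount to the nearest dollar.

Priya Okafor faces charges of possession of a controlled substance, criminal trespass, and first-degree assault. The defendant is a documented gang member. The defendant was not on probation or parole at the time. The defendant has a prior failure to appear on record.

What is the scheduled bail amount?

Base amounts from the schedule: possession of a controlled substance $2,000; criminal trespass $5,600; first-degree assault $229,500.
Stacking rule: highest base plus $17,500 per additional charge. Highest is first-degree assault at $229,500; 2 additional charges → +$35,000. Combined base = $264,500.
Net percentage adjustment: +35% +75% = +110%. $264,500 × 2.1 = $555,450.
Result $555,450 exceeds the maximum of $200,000; bail is capped at $200,000.

$200,000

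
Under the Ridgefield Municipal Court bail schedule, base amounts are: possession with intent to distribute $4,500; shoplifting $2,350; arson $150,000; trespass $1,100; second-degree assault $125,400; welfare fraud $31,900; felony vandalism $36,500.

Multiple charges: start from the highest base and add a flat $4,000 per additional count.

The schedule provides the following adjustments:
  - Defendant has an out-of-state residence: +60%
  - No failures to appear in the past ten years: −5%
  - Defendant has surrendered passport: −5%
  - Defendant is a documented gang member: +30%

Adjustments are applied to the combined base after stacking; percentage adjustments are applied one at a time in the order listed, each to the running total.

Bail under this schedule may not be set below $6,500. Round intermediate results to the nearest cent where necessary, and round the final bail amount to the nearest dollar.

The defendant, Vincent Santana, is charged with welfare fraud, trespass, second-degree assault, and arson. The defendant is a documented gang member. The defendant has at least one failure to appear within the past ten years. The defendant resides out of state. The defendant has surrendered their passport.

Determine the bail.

Base amounts from the schedule: welfare fraud $31,900; trespass $1,100; second-degree assault $125,400; arson $150,000.
Stacking rule: highest base plus $4,000 per additional charge. Highest is arson at $150,000; 3 additional charges → +$12,000. Combined base = $162,000.
Defendant has an out-of-state residence (+60%): $162,000 × 1.6 = $259,200.
Defendant has surrendered passport (−5%): $259,200 × 0.95 = $246,240.
Defendant is a documented gang member (+30%): $246,240 × 1.3 = $320,112.
$320,112 is at or above the $6,500 minimum.

$320,112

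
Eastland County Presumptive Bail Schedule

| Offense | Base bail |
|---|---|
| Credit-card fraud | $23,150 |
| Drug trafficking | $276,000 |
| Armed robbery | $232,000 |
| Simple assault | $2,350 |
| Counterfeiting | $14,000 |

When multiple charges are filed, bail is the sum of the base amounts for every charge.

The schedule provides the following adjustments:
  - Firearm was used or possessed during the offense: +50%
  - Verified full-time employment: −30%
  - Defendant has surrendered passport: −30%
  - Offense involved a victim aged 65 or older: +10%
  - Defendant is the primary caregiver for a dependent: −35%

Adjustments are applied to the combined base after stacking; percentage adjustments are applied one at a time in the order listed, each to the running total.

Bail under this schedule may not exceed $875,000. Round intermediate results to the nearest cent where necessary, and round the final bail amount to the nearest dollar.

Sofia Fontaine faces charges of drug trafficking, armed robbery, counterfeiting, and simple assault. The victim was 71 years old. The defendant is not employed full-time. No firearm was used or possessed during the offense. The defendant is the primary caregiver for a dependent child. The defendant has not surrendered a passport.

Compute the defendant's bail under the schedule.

$374,910

Base amounts from the schedule: drug trafficking $276,000; armed robbery $232,000; counterfeiting $14,000; simple assault $2,350.
Stacking rule: sum of all bases. $276,000 + $232,000 + $14,000 + $2,350 = $524,350.
Offense involved a victim aged 65 or older (+10%): $524,350 × 1.1 = $576,785.
Defendant is the primary caregiver for a dependent (−35%): $576,785 × 0.65 = $374,910.25.
$374,910.25 is within the $875,000 maximum.
Rounded to the nearest dollar: $374,910.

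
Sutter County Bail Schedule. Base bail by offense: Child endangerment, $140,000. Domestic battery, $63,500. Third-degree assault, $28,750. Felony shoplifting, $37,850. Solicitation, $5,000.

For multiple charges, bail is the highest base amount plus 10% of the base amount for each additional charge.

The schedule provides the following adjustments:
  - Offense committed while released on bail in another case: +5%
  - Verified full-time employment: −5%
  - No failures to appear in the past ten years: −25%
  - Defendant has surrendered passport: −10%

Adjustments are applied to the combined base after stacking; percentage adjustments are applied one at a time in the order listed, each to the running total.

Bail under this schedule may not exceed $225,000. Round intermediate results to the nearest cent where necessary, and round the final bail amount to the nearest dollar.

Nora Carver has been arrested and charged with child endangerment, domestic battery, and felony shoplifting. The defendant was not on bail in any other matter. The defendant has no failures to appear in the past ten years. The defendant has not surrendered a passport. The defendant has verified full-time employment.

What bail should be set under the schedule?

$106,971

Base amounts from the schedule: child endangerment $140,000; domestic battery $63,500; felony shoplifting $37,850.
Stacking rule: highest base plus 10% of each additional charge. Highest is child endangerment at $140,000. Additional: $63,500 × 10% = $6,350; $37,850 × 10% = $3,785. Combined base = $140,000 + $10,135 = $150,135.
Verified full-time employment (−5%): $150,135 × 0.95 = $142,628.25.
No failures to appear in the past ten years (−25%): $142,628.25 × 0.75 = $106,971.19.
$106,971.19 is within the $225,000 maximum.
Rounded to the nearest dollar: $106,971.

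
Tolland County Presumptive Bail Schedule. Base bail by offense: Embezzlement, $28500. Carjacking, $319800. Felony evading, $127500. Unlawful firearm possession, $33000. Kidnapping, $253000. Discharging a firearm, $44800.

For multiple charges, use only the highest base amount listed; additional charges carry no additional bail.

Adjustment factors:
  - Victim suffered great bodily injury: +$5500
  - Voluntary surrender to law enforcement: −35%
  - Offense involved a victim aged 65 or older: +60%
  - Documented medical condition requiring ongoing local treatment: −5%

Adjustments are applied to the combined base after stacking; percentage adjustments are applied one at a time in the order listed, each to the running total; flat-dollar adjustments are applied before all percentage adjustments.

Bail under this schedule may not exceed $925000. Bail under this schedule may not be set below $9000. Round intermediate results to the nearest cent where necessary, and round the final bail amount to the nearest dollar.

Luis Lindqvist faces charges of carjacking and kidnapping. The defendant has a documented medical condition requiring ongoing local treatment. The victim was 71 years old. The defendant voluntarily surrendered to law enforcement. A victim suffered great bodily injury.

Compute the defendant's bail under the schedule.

Base amounts from the schedule: carjacking $319800; kidnapping $253000.
Stacking rule: use the highest base only. Highest is carjacking at $319800. Combined base = $319800.
Victim suffered great bodily injury (+$5500 flat): $319800 + $5500 = $325300.
Voluntary surrender to law enforcement (−35%): $325300 × 0.65 = $211445.
Offense involved a victim aged 65 or older (+60%): $211445 × 1.6 = $338312.
Documented medical condition requiring ongoing local treatment (−5%): $338312 × 0.95 = $321396.40.
$321396.40 is within the $925000 maximum.
$321396.40 is at or above the $9000 minimum.
Rounded to the nearest dollar: $321396.

$321396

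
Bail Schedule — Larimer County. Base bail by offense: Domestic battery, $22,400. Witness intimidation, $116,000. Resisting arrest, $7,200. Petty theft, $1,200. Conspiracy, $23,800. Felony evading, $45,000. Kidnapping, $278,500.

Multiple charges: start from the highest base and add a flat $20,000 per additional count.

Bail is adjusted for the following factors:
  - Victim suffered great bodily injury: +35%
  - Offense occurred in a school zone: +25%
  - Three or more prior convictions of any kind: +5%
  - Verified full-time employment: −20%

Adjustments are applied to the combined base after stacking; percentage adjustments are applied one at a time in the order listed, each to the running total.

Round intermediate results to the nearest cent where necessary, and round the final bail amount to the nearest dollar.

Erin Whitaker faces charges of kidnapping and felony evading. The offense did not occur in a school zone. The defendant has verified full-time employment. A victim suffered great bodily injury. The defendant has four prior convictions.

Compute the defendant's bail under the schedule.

$338,499

Base amounts from the schedule: kidnapping $278,500; felony evading $45,000.
Stacking rule: highest base plus $20,000 per additional charge. Highest is kidnapping at $278,500; 1 additional charge → +$20,000. Combined base = $298,500.
Victim suffered great bodily injury (+35%): $298,500 × 1.35 = $402,975.
Three or more prior convictions of any kind (+5%): $402,975 × 1.05 = $423,123.75.
Verified full-time employment (−20%): $423,123.75 × 0.8 = $338,499.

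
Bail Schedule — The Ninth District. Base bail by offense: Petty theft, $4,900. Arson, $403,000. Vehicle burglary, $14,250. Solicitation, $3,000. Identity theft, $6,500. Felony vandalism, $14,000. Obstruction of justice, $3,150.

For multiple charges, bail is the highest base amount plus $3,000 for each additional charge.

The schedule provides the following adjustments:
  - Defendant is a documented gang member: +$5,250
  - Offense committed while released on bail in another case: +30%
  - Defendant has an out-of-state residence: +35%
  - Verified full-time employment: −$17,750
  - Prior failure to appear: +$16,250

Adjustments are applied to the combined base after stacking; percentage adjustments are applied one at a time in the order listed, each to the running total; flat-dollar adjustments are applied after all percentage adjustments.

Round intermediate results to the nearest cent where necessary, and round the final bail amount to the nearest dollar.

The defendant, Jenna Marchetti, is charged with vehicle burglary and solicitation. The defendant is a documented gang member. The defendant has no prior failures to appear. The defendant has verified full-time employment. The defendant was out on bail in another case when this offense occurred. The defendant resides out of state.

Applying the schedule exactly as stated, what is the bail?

Base amounts from the schedule: vehicle burglary $14,250; solicitation $3,000.
Stacking rule: highest base plus $3,000 per additional charge. Highest is vehicle burglary at $14,250; 1 additional charge → +$3,000. Combined base = $17,250.
Offense committed while released on bail in another case (+30%): $17,250 × 1.3 = $22,425.
Defendant has an out-of-state residence (+35%): $22,425 × 1.35 = $30,273.75.
Defendant is a documented gang member (+$5,250 flat): $30,273.75 + $5,250 = $35,523.75.
Verified full-time employment (−$17,750 flat): $35,523.75 − $17,750 = $17,773.75.
Rounded to the nearest dollar: $17,774.

$17,774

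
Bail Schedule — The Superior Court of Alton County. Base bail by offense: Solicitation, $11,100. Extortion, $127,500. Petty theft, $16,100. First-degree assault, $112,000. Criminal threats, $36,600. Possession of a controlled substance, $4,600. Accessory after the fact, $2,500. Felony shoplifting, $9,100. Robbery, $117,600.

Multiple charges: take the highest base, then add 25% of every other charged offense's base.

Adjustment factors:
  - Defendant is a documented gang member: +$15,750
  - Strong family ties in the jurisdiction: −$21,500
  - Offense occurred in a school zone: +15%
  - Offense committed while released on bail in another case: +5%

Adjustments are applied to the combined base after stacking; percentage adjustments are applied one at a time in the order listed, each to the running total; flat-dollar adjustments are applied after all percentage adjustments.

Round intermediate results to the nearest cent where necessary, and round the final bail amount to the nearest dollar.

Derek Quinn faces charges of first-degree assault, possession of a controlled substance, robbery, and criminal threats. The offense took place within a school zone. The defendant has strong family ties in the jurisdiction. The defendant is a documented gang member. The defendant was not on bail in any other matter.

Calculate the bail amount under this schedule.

$173,535

Base amounts from the schedule: first-degree assault $112,000; possession of a controlled substance $4,600; robbery $117,600; criminal threats $36,600.
Stacking rule: highest base plus 25% of each additional charge. Highest is robbery at $117,600. Additional: $112,000 × 25% = $28,000; $4,600 × 25% = $1,150; $36,600 × 25% = $9,150. Combined base = $117,600 + $38,300 = $155,900.
Offense occurred in a school zone (+15%): $155,900 × 1.15 = $179,285.
Defendant is a documented gang member (+$15,750 flat): $179,285 + $15,750 = $195,035.
Strong family ties in the jurisdiction (−$21,500 flat): $195,035 − $21,500 = $173,535.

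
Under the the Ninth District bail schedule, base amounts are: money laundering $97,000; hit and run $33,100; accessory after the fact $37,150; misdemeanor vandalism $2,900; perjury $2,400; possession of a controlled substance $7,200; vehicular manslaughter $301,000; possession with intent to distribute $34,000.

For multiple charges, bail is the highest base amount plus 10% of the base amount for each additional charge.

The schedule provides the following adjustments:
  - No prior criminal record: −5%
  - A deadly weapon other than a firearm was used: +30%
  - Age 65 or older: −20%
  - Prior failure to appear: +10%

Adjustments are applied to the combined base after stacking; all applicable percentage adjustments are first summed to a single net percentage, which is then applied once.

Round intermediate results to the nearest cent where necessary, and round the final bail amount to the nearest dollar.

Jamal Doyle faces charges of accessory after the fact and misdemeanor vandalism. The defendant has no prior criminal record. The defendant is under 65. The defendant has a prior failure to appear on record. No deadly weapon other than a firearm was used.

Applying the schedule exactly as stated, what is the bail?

$39,312

Base amounts from the schedule: accessory after the fact $37,150; misdemeanor vandalism $2,900.
Stacking rule: highest base plus 10% of each additional charge. Highest is accessory after the fact at $37,150. Additional: $2,900 × 10% = $290. Combined base = $37,150 + $290 = $37,440.
Net percentage adjustment: −5% +10% = +5%. $37,440 × 1.05 = $39,312.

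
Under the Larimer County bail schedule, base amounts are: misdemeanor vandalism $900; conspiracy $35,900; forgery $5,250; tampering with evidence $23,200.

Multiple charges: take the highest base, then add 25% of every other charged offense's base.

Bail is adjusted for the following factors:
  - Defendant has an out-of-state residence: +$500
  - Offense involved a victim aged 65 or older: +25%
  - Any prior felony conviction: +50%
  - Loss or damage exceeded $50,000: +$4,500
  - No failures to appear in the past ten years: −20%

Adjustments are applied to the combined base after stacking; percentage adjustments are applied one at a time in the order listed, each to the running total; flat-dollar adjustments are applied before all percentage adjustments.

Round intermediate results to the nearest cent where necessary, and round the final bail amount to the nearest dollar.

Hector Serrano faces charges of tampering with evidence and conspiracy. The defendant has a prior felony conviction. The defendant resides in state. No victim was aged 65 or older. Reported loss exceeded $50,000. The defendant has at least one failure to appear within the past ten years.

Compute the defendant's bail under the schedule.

Base amounts from the schedule: tampering with evidence $23,200; conspiracy $35,900.
Stacking rule: highest base plus 25% of each additional charge. Highest is conspiracy at $35,900. Additional: $23,200 × 25% = $5,800. Combined base = $35,900 + $5,800 = $41,700.
Loss or damage exceeded $50,000 (+$4,500 flat): $41,700 + $4,500 = $46,200.
Any prior felony conviction (+50%): $46,200 × 1.5 = $69,300.

$69,300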